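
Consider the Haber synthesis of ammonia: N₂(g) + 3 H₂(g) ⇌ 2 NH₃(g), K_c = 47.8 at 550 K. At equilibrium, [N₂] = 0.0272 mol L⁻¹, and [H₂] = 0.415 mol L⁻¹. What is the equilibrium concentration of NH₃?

[NH₃] = 0.305 mol L⁻¹

At equilibrium, K_c = [NH₃]² / ([N₂]·[H₂]³) = 47.8.
([NH₃])² / ((0.0272)·(0.415)³) = 47.8
[NH₃]² = 0.0929 ⇒ [NH₃] = 0.305 mol L⁻¹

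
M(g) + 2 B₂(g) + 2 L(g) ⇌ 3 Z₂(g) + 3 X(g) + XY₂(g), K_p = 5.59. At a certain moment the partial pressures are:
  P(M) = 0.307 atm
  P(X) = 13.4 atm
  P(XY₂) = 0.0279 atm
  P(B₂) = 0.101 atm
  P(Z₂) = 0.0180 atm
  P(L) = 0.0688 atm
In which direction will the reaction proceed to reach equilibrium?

in the reverse direction

Q_p = P(Z₂)³·P(X)³·P(XY₂) / (P(M)·P(B₂)²·P(L)²) = (0.0180)³·(13.4)³·(0.0279) / ((0.307)·(0.101)²·(0.0688)²) = 26.4
Q_p = 26.4 > K_p = 5.59, so the reverse reaction proceeds.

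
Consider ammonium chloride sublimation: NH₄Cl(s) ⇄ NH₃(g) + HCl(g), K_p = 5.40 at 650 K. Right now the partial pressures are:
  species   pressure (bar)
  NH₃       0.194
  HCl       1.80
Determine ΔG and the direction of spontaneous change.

ΔG = -14.8 kJ/mol; the forward reaction is spontaneous

(NH₄Cl is a pure solid — omitted from Q_p.)
Q_p = P(NH₃)·P(HCl) = (0.194)·(1.80) = 0.349
ΔG = RT ln(Q_p/K_p) = (8.314 J mol⁻¹ K⁻¹)(650 K) × ln(0.349/5.40)
   = (5.404 kJ/mol)(-2.739) = -14.8 kJ/mol
ΔG < 0, so the forward reaction is spontaneous (proceeds forward).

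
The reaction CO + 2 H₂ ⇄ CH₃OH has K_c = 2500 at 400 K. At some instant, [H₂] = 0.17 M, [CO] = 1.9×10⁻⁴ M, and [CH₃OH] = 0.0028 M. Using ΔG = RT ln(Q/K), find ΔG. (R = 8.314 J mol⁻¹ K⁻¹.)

ΔG = -5.29 kJ/mol

Q_c = [CH₃OH] / ([CO]·[H₂]²) = (0.0028) / ((1.9×10⁻⁴)·(0.17)²) = 510
ΔG = RT ln(Q_c/K_c) = (8.314 J mol⁻¹ K⁻¹)(400 K) × ln(510/2500)
   = (3.326 kJ/mol)(-1.590) = -5.29 kJ/mol
ΔG < 0, so the forward reaction is spontaneous (proceeds forward).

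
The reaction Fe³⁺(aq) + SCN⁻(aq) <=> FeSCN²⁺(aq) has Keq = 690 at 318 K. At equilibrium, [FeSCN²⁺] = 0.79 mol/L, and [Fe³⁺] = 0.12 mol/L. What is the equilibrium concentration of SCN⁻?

At equilibrium, Keq = [FeSCN²⁺] / ([Fe³⁺]·[SCN⁻]) = 690.
(0.79) / ((0.12)·([SCN⁻])) = 690
[SCN⁻] = 0.00954 = 0.0095 mol/L

[SCN⁻] = 0.0095 mol/L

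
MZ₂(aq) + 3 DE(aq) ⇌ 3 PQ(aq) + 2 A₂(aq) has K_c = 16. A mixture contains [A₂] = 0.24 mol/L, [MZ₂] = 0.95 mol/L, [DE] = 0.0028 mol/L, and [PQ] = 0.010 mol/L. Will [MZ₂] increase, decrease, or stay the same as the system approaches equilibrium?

decrease

Q_c = [PQ]³·[A₂]² / ([MZ₂]·[DE]³) = (0.010)³·(0.24)² / ((0.95)·(0.0028)³) = 2.8
Q_c = 2.8 < K_c = 16: net forward reaction.
MZ₂ is a reactant, so it decreases.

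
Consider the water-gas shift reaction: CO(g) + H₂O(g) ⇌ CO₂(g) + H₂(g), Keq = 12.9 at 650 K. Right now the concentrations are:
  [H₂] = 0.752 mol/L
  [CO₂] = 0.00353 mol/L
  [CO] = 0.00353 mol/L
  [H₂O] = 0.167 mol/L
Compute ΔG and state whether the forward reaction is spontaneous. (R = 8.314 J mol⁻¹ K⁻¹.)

Q = [CO₂]·[H₂] / ([CO]·[H₂O]) = (0.00353)·(0.752) / ((0.00353)·(0.167)) = 4.50
ΔG = RT ln(Q/Keq) = (8.314 J mol⁻¹ K⁻¹)(650 K) × ln(4.50/12.9)
   = (5.404 kJ/mol)(-1.053) = -5.69 kJ/mol
ΔG < 0, so the forward reaction is spontaneous (proceeds forward).

ΔG = -5.69 kJ/mol; the forward reaction is spontaneous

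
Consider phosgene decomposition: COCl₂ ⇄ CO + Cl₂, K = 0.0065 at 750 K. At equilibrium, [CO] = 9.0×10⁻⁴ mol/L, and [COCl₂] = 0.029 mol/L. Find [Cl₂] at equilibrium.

At equilibrium, K = [CO]·[Cl₂] / [COCl₂] = 0.0065.
(9.0×10⁻⁴)·([Cl₂]) / (0.029) = 0.0065
[Cl₂] = 0.209 = 0.21 mol/L

[Cl₂] = 0.21 mol/L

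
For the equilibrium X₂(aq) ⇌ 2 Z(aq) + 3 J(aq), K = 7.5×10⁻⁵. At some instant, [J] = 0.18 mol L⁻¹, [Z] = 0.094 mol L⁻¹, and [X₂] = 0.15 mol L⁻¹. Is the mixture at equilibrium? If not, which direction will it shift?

no; Q > K, reaction proceeds in reverse

Q = [Z]²·[J]³ / [X₂] = (0.094)²·(0.18)³ / (0.15) = 3.4×10⁻⁴
Q = 3.4×10⁻⁴ > K = 7.5×10⁻⁵: net reverse reaction.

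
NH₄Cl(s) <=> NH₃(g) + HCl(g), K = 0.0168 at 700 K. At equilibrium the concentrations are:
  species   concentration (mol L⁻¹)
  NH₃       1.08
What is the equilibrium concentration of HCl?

(NH₄Cl is a pure solid — omitted from K.)
At equilibrium, K = [NH₃]·[HCl] = 0.0168.
(1.08)·([HCl]) = 0.0168
[HCl] = 0.0156 mol L⁻¹

[HCl] = 0.0156 mol L⁻¹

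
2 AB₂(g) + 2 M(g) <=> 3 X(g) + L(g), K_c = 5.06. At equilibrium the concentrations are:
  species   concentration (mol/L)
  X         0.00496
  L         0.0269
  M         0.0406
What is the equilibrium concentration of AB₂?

At equilibrium, K_c = [X]³·[L] / ([AB₂]²·[M]²) = 5.06.
(0.00496)³·(0.0269) / (([AB₂])²·(0.0406)²) = 5.06
[AB₂]² = 3.94×10⁻⁷ ⇒ [AB₂] = 6.27×10⁻⁴ mol/L

[AB₂] = 6.27×10⁻⁴ mol/L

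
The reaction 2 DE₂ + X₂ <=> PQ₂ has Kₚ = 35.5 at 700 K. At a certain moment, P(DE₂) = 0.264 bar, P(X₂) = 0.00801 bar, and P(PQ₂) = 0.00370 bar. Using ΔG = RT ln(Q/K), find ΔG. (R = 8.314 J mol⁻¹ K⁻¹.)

ΔG = -9.77 kJ/mol

Qₚ = P(PQ₂) / (P(DE₂)²·P(X₂)) = (0.00370) / ((0.264)²·(0.00801)) = 6.63
ΔG = RT ln(Qₚ/Kₚ) = (8.314 J mol⁻¹ K⁻¹)(700 K) × ln(6.63/35.5)
   = (5.820 kJ/mol)(-1.678) = -9.77 kJ/mol
ΔG < 0, so the forward reaction is spontaneous (proceeds forward).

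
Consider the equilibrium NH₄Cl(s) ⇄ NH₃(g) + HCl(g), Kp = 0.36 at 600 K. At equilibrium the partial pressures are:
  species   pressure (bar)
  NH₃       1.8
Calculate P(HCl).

P(HCl) = 0.20 bar

(NH₄Cl is a pure solid — omitted from Kp.)
At equilibrium, Kp = P(NH₃)·P(HCl) = 0.36.
(1.8)·(P(HCl)) = 0.36
P(HCl) = 0.200 = 0.20 bar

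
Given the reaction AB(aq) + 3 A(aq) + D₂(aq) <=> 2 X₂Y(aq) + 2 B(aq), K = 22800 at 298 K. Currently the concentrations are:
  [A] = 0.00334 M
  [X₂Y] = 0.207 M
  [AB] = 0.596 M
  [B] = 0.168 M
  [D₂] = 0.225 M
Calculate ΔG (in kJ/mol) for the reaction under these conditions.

Q = [X₂Y]²·[B]² / ([AB]·[A]³·[D₂]) = (0.207)²·(0.168)² / ((0.596)·(0.00334)³·(0.225)) = 2.42×10⁵
ΔG = RT ln(Q/K) = (8.314 J mol⁻¹ K⁻¹)(298 K) × ln(2.42×10⁵/22800)
   = (2.478 kJ/mol)(2.362) = 5.85 kJ/mol
ΔG > 0, so the forward reaction is non-spontaneous (proceeds in reverse).

ΔG = 5.85 kJ/mol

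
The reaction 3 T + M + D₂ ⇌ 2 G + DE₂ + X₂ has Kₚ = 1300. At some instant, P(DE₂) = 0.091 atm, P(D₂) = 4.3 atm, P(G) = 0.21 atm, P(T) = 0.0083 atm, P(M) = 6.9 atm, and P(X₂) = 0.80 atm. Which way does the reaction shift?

to the right

Qₚ = P(G)²·P(DE₂)·P(X₂) / (P(T)³·P(M)·P(D₂)) = (0.21)²·(0.091)·(0.80) / ((0.0083)³·(6.9)·(4.3)) = 190
Qₚ = 190 < Kₚ = 1300, so the forward reaction proceeds.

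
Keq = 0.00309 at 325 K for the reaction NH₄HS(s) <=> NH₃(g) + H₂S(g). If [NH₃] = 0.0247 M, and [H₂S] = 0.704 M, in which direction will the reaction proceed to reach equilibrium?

reverse (toward reactants)

(NH₄HS is a pure solid — omitted from Q.)
Q = [NH₃]·[H₂S] = (0.0247)·(0.704) = 0.0174
Q = 0.0174 > Keq = 0.00309, so the reverse reaction proceeds.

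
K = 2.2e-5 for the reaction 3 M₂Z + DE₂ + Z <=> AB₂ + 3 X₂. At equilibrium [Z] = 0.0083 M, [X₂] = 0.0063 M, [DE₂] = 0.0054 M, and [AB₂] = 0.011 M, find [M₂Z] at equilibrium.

At equilibrium, K = [AB₂]·[X₂]³ / ([M₂Z]³·[DE₂]·[Z]) = 2.2e-5.
(0.011)·(0.0063)³ / (([M₂Z])³·(0.0054)·(0.0083)) = 2.2e-5
[M₂Z]³ = 2.79 ⇒ [M₂Z] = 1.4 M

[M₂Z] = 1.4 M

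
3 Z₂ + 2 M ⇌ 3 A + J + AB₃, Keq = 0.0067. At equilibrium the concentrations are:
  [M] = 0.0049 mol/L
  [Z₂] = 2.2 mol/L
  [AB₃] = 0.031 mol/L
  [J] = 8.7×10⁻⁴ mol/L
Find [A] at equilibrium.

At equilibrium, Keq = [A]³·[J]·[AB₃] / ([Z₂]³·[M]²) = 0.0067.
([A])³·(8.7×10⁻⁴)·(0.031) / ((2.2)³·(0.0049)²) = 0.0067
[A]³ = 0.0635 ⇒ [A] = 0.40 mol/L

[A] = 0.40 mol/L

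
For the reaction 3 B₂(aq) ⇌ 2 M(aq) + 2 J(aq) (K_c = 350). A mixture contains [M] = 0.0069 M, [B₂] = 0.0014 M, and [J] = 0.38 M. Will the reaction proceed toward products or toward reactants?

toward reactants

Q_c = [M]²·[J]² / [B₂]³ = (0.0069)²·(0.38)² / (0.0014)³ = 2500
Q_c = 2500 > K_c = 350, so the reverse reaction proceeds.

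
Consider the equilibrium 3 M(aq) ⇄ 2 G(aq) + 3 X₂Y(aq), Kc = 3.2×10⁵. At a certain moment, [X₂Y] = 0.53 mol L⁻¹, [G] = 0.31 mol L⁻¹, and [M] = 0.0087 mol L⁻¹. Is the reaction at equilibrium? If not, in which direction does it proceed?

Qc = [G]²·[X₂Y]³ / [M]³ = (0.31)²·(0.53)³ / (0.0087)³ = 22000
Qc = 22000 < Kc = 3.2×10⁵, so the forward reaction proceeds.

toward products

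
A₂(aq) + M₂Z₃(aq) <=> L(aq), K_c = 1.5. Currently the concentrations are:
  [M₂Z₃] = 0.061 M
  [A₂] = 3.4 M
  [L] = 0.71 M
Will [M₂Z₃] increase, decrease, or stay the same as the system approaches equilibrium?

Q_c = [L] / ([A₂]·[M₂Z₃]) = (0.71) / ((3.4)·(0.061)) = 3.4
Q_c = 3.4 > K_c = 1.5: net reverse reaction.
M₂Z₃ is a reactant, so it increases.

increase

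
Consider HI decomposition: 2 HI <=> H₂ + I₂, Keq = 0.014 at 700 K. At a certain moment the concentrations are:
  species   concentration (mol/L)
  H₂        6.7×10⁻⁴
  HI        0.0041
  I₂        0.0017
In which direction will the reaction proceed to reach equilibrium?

toward reactants

Q = [H₂]·[I₂] / [HI]² = (6.7×10⁻⁴)·(0.0017) / (0.0041)² = 0.068
Q = 0.068 > Keq = 0.014, so the reverse reaction proceeds.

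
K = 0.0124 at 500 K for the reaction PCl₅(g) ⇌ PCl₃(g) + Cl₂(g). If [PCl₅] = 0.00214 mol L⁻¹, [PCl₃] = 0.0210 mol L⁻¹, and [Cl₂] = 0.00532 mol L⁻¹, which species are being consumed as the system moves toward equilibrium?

PCl₃, Cl₂ (products)

Q = [PCl₃]·[Cl₂] / [PCl₅] = (0.0210)·(0.00532) / (0.00214) = 0.0522
Q = 0.0522 > K = 0.0124: net reverse reaction.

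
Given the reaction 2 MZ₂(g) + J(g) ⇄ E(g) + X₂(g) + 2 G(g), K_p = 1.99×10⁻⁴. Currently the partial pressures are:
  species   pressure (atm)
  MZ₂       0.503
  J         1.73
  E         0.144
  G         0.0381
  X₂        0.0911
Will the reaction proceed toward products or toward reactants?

to the right

Q_p = P(E)·P(X₂)·P(G)² / (P(MZ₂)²·P(J)) = (0.144)·(0.0911)·(0.0381)² / ((0.503)²·(1.73)) = 4.35×10⁻⁵
Q_p = 4.35×10⁻⁵ < K_p = 1.99×10⁻⁴, so the forward reaction proceeds.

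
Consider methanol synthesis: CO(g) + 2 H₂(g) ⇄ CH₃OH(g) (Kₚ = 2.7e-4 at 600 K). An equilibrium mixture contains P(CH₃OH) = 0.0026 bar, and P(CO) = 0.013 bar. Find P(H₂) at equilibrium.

At equilibrium, Kₚ = P(CH₃OH) / (P(CO)·P(H₂)²) = 2.7e-4.
(0.0026) / ((0.013)·(P(H₂))²) = 2.7e-4
P(H₂)² = 741 ⇒ P(H₂) = 27 bar

P(H₂) = 27 bar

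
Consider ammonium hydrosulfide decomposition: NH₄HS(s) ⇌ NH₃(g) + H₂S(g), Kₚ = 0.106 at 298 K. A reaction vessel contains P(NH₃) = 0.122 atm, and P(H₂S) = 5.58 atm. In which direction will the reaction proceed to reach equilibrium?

(NH₄HS is a pure solid — omitted from Qₚ.)
Qₚ = P(NH₃)·P(H₂S) = (0.122)·(5.58) = 0.681
Qₚ = 0.681 > Kₚ = 0.106, so the reverse reaction proceeds.

toward reactants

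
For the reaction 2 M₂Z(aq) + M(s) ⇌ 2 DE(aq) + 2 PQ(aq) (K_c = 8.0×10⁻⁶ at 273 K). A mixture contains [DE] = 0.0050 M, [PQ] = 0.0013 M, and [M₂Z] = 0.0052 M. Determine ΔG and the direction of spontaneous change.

ΔG = -3.71 kJ/mol; the forward reaction is spontaneous

(M is a pure solid — omitted from Q_c.)
Q_c = [DE]²·[PQ]² / [M₂Z]² = (0.0050)²·(0.0013)² / (0.0052)² = 1.56×10⁻⁶
ΔG = RT ln(Q_c/K_c) = (8.314 J mol⁻¹ K⁻¹)(273 K) × ln(1.56×10⁻⁶/8.0×10⁻⁶)
   = (2.270 kJ/mol)(-1.635) = -3.71 kJ/mol
ΔG < 0, so the forward reaction is spontaneous (proceeds forward).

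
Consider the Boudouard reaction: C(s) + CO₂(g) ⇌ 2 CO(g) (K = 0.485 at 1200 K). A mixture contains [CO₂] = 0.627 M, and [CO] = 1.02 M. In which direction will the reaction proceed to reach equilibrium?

to the left

(C is a pure solid — omitted from Q.)
Q = [CO]² / [CO₂] = (1.02)² / (0.627) = 1.66
Q = 1.66 > K = 0.485, so the reverse reaction proceeds.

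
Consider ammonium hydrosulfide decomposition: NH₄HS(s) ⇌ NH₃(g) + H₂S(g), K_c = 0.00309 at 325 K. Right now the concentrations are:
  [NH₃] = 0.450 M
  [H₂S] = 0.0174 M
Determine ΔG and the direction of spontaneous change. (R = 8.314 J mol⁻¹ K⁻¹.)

(NH₄HS is a pure solid — omitted from Q_c.)
Q_c = [NH₃]·[H₂S] = (0.450)·(0.0174) = 0.00783
ΔG = RT ln(Q_c/K_c) = (8.314 J mol⁻¹ K⁻¹)(325 K) × ln(0.00783/0.00309)
   = (2.702 kJ/mol)(0.9298) = 2.51 kJ/mol
ΔG > 0, so the forward reaction is non-spontaneous (proceeds in reverse).

ΔG = 2.51 kJ/mol; the forward reaction is non-spontaneous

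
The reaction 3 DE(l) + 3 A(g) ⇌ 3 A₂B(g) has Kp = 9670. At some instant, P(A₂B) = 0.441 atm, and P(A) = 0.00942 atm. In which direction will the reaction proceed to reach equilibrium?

to the left

(DE is a pure liquid — omitted from Qp.)
Qp = P(A₂B)³ / P(A)³ = (0.441)³ / (0.00942)³ = 1.03×10⁵
Qp = 1.03×10⁵ > Kp = 9670, so the reverse reaction proceeds.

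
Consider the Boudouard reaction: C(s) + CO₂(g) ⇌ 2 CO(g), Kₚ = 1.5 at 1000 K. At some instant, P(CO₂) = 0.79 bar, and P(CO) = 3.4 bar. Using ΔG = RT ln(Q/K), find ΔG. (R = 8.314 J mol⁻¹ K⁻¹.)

ΔG = 18.9 kJ/mol

(C is a pure solid — omitted from Qₚ.)
Qₚ = P(CO)² / P(CO₂) = (3.4)² / (0.79) = 14.6
ΔG = RT ln(Qₚ/Kₚ) = (8.314 J mol⁻¹ K⁻¹)(1000 K) × ln(14.6/1.5)
   = (8.314 kJ/mol)(2.276) = 18.9 kJ/mol
ΔG > 0, so the forward reaction is non-spontaneous (proceeds in reverse).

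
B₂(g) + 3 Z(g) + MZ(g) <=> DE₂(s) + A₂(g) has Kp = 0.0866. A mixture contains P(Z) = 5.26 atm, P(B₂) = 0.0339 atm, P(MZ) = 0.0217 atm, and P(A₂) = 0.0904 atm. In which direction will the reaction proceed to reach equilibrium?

toward reactants

(DE₂ is a pure solid — omitted from Qp.)
Qp = P(A₂) / (P(B₂)·P(Z)³·P(MZ)) = (0.0904) / ((0.0339)·(5.26)³·(0.0217)) = 0.844
Qp = 0.844 > Kp = 0.0866, so the reverse reaction proceeds.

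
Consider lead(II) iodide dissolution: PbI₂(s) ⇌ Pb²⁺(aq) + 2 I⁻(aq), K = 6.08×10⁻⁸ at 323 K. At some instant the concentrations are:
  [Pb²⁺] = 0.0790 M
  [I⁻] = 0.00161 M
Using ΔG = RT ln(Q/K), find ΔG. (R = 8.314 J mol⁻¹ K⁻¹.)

(PbI₂ is a pure solid — omitted from Q.)
Q = [Pb²⁺]·[I⁻]² = (0.0790)·(0.00161)² = 2.05×10⁻⁷
ΔG = RT ln(Q/K) = (8.314 J mol⁻¹ K⁻¹)(323 K) × ln(2.05×10⁻⁷/6.08×10⁻⁸)
   = (2.685 kJ/mol)(1.215) = 3.26 kJ/mol
ΔG > 0, so the forward reaction is non-spontaneous (proceeds in reverse).

ΔG = 3.26 kJ/mol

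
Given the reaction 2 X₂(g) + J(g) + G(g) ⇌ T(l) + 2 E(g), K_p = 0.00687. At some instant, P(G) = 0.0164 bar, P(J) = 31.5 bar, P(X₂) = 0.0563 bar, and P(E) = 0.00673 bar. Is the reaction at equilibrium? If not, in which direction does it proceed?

toward reactants

(T is a pure liquid — omitted from Q_p.)
Q_p = P(E)² / (P(X₂)²·P(J)·P(G)) = (0.00673)² / ((0.0563)²·(31.5)·(0.0164)) = 0.0277
Q_p = 0.0277 > K_p = 0.00687, so the reverse reaction proceeds.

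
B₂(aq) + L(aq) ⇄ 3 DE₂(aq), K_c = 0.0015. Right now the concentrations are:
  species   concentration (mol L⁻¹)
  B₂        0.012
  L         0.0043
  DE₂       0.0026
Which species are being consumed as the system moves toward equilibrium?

B₂, L (reactants)

Q_c = [DE₂]³ / ([B₂]·[L]) = (0.0026)³ / ((0.012)·(0.0043)) = 3.4e-4
Q_c = 3.4e-4 < K_c = 0.0015: net forward reaction.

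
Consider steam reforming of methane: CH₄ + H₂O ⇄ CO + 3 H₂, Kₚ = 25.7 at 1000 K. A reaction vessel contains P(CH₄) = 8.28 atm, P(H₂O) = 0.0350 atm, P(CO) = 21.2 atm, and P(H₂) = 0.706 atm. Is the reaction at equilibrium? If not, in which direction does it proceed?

Qₚ = P(CO)·P(H₂)³ / (P(CH₄)·P(H₂O)) = (21.2)·(0.706)³ / ((8.28)·(0.0350)) = 25.7
Qₚ = 25.7 = Kₚ, so the system is already at equilibrium.

neither direction; the system is at equilibrium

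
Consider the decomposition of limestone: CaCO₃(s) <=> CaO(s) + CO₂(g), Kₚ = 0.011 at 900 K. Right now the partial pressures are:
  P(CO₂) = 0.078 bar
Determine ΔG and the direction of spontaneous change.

(CaCO₃, CaO are pure solids — omitted from Qₚ.)
Qₚ = P(CO₂) = 0.0780
ΔG = RT ln(Qₚ/Kₚ) = (8.314 J mol⁻¹ K⁻¹)(900 K) × ln(0.0780/0.011)
   = (7.483 kJ/mol)(1.959) = 14.7 kJ/mol
ΔG > 0, so the forward reaction is non-spontaneous (proceeds in reverse).

ΔG = 14.7 kJ/mol; the forward reaction is non-spontaneous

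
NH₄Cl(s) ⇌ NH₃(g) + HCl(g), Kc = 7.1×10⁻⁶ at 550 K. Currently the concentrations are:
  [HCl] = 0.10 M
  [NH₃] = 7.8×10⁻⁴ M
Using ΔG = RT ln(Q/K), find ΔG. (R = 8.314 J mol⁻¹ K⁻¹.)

ΔG = 11.0 kJ/mol

(NH₄Cl is a pure solid — omitted from Qc.)
Qc = [NH₃]·[HCl] = (7.8×10⁻⁴)·(0.10) = 7.80×10⁻⁵
ΔG = RT ln(Qc/Kc) = (8.314 J mol⁻¹ K⁻¹)(550 K) × ln(7.80×10⁻⁵/7.1×10⁻⁶)
   = (4.573 kJ/mol)(2.397) = 11.0 kJ/mol
ΔG > 0, so the forward reaction is non-spontaneous (proceeds in reverse).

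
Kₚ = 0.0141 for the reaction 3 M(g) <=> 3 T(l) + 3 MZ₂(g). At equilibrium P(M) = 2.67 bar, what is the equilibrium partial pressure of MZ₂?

P(MZ₂) = 0.645 bar

(T is a pure liquid — omitted from Kₚ.)
At equilibrium, Kₚ = P(MZ₂)³ / P(M)³ = 0.0141.
(P(MZ₂))³ / (2.67)³ = 0.0141
P(MZ₂)³ = 0.268 ⇒ P(MZ₂) = 0.645 bar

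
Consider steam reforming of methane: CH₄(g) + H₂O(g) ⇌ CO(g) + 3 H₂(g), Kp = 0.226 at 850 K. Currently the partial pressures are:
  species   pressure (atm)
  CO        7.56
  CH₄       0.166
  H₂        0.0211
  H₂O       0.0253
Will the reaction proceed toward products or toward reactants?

Qp = P(CO)·P(H₂)³ / (P(CH₄)·P(H₂O)) = (7.56)·(0.0211)³ / ((0.166)·(0.0253)) = 0.0169
Qp = 0.0169 < Kp = 0.226, so the forward reaction proceeds.

to the right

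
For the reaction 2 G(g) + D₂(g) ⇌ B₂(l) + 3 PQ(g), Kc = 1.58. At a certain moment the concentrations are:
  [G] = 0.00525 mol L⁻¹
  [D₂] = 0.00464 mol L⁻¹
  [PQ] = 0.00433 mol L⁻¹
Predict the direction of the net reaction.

(B₂ is a pure liquid — omitted from Qc.)
Qc = [PQ]³ / ([G]²·[D₂]) = (0.00433)³ / ((0.00525)²·(0.00464)) = 0.635
Qc = 0.635 < Kc = 1.58, so the forward reaction proceeds.

to the right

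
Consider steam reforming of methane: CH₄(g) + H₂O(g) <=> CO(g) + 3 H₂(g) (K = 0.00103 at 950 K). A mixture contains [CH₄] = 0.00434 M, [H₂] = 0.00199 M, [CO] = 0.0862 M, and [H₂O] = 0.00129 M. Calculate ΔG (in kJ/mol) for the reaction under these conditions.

ΔG = -16.9 kJ/mol

Q = [CO]·[H₂]³ / ([CH₄]·[H₂O]) = (0.0862)·(0.00199)³ / ((0.00434)·(0.00129)) = 1.21×10⁻⁴
ΔG = RT ln(Q/K) = (8.314 J mol⁻¹ K⁻¹)(950 K) × ln(1.21×10⁻⁴/0.00103)
   = (7.898 kJ/mol)(-2.142) = -16.9 kJ/mol
ΔG < 0, so the forward reaction is spontaneous (proceeds forward).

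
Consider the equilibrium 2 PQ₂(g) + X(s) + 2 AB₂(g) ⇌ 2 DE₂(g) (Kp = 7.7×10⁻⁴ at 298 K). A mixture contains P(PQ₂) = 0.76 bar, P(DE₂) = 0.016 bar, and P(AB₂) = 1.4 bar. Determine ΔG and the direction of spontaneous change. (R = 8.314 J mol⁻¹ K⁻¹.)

(X is a pure solid — omitted from Qp.)
Qp = P(DE₂)² / (P(PQ₂)²·P(AB₂)²) = (0.016)² / ((0.76)²·(1.4)²) = 2.26×10⁻⁴
ΔG = RT ln(Qp/Kp) = (8.314 J mol⁻¹ K⁻¹)(298 K) × ln(2.26×10⁻⁴/7.7×10⁻⁴)
   = (2.478 kJ/mol)(-1.226) = -3.04 kJ/mol
ΔG < 0, so the forward reaction is spontaneous (proceeds forward).

ΔG = -3.04 kJ/mol; the forward reaction is spontaneous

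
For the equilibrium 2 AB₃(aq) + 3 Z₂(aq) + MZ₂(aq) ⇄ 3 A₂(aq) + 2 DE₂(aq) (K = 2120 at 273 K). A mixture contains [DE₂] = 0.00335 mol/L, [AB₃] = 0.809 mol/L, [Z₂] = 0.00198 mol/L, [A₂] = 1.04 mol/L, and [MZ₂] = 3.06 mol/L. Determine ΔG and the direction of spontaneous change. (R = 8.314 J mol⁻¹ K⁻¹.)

Q = [A₂]³·[DE₂]² / ([AB₃]²·[Z₂]³·[MZ₂]) = (1.04)³·(0.00335)² / ((0.809)²·(0.00198)³·(3.06)) = 812
ΔG = RT ln(Q/K) = (8.314 J mol⁻¹ K⁻¹)(273 K) × ln(812/2120)
   = (2.270 kJ/mol)(-0.9597) = -2.18 kJ/mol
ΔG < 0, so the forward reaction is spontaneous (proceeds forward).

ΔG = -2.18 kJ/mol; the forward reaction is spontaneous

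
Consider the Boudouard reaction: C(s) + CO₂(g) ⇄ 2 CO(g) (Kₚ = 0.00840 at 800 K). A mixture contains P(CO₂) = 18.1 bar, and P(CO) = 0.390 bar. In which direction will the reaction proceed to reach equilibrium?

(C is a pure solid — omitted from Qₚ.)
Qₚ = P(CO)² / P(CO₂) = (0.390)² / (18.1) = 0.00840
Qₚ = 0.00840 = Kₚ, so the system is already at equilibrium.

at equilibrium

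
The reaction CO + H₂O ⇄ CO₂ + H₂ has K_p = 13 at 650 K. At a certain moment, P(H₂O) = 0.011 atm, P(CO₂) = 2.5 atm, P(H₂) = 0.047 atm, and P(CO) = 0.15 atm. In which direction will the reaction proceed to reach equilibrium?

Q_p = P(CO₂)·P(H₂) / (P(CO)·P(H₂O)) = (2.5)·(0.047) / ((0.15)·(0.011)) = 71
Q_p = 71 > K_p = 13, so the reverse reaction proceeds.

to the left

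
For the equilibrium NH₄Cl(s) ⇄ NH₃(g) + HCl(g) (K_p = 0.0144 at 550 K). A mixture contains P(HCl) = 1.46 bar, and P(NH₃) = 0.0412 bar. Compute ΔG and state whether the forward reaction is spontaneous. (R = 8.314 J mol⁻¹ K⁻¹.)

(NH₄Cl is a pure solid — omitted from Q_p.)
Q_p = P(NH₃)·P(HCl) = (0.0412)·(1.46) = 0.0602
ΔG = RT ln(Q_p/K_p) = (8.314 J mol⁻¹ K⁻¹)(550 K) × ln(0.0602/0.0144)
   = (4.573 kJ/mol)(1.430) = 6.54 kJ/mol
ΔG > 0, so the forward reaction is non-spontaneous (proceeds in reverse).

ΔG = 6.54 kJ/mol; the forward reaction is non-spontaneous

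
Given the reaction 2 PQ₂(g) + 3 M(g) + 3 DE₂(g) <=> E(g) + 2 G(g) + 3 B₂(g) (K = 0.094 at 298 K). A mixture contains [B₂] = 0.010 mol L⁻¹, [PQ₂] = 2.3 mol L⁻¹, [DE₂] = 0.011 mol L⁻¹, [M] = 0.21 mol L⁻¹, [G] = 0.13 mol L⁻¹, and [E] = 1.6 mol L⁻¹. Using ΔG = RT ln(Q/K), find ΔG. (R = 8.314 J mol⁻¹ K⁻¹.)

ΔG = 3.68 kJ/mol

Q = [E]·[G]²·[B₂]³ / ([PQ₂]²·[M]³·[DE₂]³) = (1.6)·(0.13)²·(0.010)³ / ((2.3)²·(0.21)³·(0.011)³) = 0.415
ΔG = RT ln(Q/K) = (8.314 J mol⁻¹ K⁻¹)(298 K) × ln(0.415/0.094)
   = (2.478 kJ/mol)(1.485) = 3.68 kJ/mol
ΔG > 0, so the forward reaction is non-spontaneous (proceeds in reverse).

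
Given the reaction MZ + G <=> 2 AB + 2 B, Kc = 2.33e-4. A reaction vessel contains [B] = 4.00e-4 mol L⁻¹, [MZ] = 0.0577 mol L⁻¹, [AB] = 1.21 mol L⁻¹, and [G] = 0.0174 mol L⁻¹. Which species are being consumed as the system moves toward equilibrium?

none (at equilibrium)

Qc = [AB]²·[B]² / ([MZ]·[G]) = (1.21)²·(4.00e-4)² / ((0.0577)·(0.0174)) = 2.33e-4
Qc = 2.33e-4 = Kc; the system is at equilibrium.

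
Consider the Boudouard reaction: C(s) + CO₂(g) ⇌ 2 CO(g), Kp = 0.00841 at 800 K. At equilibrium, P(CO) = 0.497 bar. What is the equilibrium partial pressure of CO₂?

(C is a pure solid — omitted from Kp.)
At equilibrium, Kp = P(CO)² / P(CO₂) = 0.00841.
(0.497)² / (P(CO₂)) = 0.00841
P(CO₂) = 29.4 bar

P(CO₂) = 29.4 bar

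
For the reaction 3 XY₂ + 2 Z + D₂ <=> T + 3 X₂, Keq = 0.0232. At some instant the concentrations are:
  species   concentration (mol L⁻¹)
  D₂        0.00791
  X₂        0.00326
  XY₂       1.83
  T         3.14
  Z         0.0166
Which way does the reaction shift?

Q = [T]·[X₂]³ / ([XY₂]³·[Z]²·[D₂]) = (3.14)·(0.00326)³ / ((1.83)³·(0.0166)²·(0.00791)) = 0.00814
Q = 0.00814 < Keq = 0.0232, so the forward reaction proceeds.

in the forward direction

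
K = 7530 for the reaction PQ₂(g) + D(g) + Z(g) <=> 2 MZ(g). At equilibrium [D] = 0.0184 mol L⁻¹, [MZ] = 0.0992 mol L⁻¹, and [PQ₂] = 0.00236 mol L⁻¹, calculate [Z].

At equilibrium, K = [MZ]² / ([PQ₂]·[D]·[Z]) = 7530.
(0.0992)² / ((0.00236)·(0.0184)·([Z])) = 7530
[Z] = 0.0301 mol L⁻¹

[Z] = 0.0301 mol L⁻¹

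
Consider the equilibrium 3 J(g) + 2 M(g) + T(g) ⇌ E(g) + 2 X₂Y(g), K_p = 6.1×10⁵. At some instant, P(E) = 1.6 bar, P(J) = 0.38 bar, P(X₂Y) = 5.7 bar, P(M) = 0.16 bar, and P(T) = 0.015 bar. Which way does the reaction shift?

Q_p = P(E)·P(X₂Y)² / (P(J)³·P(M)²·P(T)) = (1.6)·(5.7)² / ((0.38)³·(0.16)²·(0.015)) = 2.5×10⁶
Q_p = 2.5×10⁶ > K_p = 6.1×10⁵, so the reverse reaction proceeds.

in the reverse direction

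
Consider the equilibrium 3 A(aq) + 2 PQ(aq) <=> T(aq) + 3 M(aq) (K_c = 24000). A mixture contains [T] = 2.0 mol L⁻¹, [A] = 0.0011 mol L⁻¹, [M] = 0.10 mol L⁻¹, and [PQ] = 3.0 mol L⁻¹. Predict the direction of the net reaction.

to the left

Q_c = [T]·[M]³ / ([A]³·[PQ]²) = (2.0)·(0.10)³ / ((0.0011)³·(3.0)²) = 1.7×10⁵
Q_c = 1.7×10⁵ > K_c = 24000, so the reverse reaction proceeds.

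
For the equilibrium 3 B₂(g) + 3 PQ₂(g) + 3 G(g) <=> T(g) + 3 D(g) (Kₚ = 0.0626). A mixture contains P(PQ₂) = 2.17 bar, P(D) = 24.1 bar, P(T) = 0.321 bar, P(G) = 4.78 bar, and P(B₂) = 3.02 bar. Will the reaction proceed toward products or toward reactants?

in the reverse direction

Qₚ = P(T)·P(D)³ / (P(B₂)³·P(PQ₂)³·P(G)³) = (0.321)·(24.1)³ / ((3.02)³·(2.17)³·(4.78)³) = 0.146
Qₚ = 0.146 > Kₚ = 0.0626, so the reverse reaction proceeds.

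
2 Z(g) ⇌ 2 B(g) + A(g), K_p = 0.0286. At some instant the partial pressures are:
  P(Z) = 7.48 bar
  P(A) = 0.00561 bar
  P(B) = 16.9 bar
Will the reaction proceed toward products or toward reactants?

Q_p = P(B)²·P(A) / P(Z)² = (16.9)²·(0.00561) / (7.48)² = 0.0286
Q_p = 0.0286 = K_p, so the system is already at equilibrium.

at equilibrium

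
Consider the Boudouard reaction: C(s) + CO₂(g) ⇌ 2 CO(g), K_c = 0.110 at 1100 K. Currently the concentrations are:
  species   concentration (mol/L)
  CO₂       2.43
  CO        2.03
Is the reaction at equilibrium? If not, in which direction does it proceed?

(C is a pure solid — omitted from Q_c.)
Q_c = [CO]² / [CO₂] = (2.03)² / (2.43) = 1.70
Q_c = 1.70 > K_c = 0.110, so the reverse reaction proceeds.

toward reactants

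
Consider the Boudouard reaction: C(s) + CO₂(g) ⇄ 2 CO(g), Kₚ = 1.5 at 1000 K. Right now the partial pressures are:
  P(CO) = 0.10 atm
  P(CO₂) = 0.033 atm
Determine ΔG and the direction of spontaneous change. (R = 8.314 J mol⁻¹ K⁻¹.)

(C is a pure solid — omitted from Qₚ.)
Qₚ = P(CO)² / P(CO₂) = (0.10)² / (0.033) = 0.303
ΔG = RT ln(Qₚ/Kₚ) = (8.314 J mol⁻¹ K⁻¹)(1000 K) × ln(0.303/1.5)
   = (8.314 kJ/mol)(-1.599) = -13.3 kJ/mol
ΔG < 0, so the forward reaction is spontaneous (proceeds forward).

ΔG = -13.3 kJ/mol; the forward reaction is spontaneous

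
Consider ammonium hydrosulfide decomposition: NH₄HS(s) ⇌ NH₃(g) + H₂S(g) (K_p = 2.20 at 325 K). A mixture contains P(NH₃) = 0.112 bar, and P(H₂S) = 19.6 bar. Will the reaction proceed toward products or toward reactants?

(NH₄HS is a pure solid — omitted from Q_p.)
Q_p = P(NH₃)·P(H₂S) = (0.112)·(19.6) = 2.20
Q_p = 2.20 = K_p, so the system is already at equilibrium.

at equilibrium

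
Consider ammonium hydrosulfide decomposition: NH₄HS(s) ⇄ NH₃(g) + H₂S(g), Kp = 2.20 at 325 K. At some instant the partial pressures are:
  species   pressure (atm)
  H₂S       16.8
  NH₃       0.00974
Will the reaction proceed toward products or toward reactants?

(NH₄HS is a pure solid — omitted from Qp.)
Qp = P(NH₃)·P(H₂S) = (0.00974)·(16.8) = 0.164
Qp = 0.164 < Kp = 2.20, so the forward reaction proceeds.

forward (toward products)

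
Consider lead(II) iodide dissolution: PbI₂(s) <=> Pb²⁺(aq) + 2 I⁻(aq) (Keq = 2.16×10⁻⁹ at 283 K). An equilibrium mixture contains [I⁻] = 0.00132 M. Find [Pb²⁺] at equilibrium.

[Pb²⁺] = 0.00124 M

(PbI₂ is a pure solid — omitted from Keq.)
At equilibrium, Keq = [Pb²⁺]·[I⁻]² = 2.16×10⁻⁹.
([Pb²⁺])·(0.00132)² = 2.16×10⁻⁹
[Pb²⁺] = 0.00124 M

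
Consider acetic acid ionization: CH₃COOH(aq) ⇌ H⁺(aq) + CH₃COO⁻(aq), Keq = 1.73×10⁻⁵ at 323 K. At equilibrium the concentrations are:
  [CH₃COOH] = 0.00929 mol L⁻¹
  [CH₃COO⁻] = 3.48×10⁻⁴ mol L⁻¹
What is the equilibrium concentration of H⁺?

[H⁺] = 4.62×10⁻⁴ mol L⁻¹

At equilibrium, Keq = [H⁺]·[CH₃COO⁻] / [CH₃COOH] = 1.73×10⁻⁵.
([H⁺])·(3.48×10⁻⁴) / (0.00929) = 1.73×10⁻⁵
[H⁺] = 4.62×10⁻⁴ mol L⁻¹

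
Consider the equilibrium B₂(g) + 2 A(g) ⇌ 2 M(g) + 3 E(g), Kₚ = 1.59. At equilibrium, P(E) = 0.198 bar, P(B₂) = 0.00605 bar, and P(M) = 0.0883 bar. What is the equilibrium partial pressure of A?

P(A) = 0.0793 bar

At equilibrium, Kₚ = P(M)²·P(E)³ / (P(B₂)·P(A)²) = 1.59.
(0.0883)²·(0.198)³ / ((0.00605)·(P(A))²) = 1.59
P(A)² = 0.00629 ⇒ P(A) = 0.0793 bar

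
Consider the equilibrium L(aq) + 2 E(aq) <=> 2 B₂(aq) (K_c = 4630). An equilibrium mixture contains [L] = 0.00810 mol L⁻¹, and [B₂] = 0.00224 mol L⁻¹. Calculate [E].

[E] = 3.66×10⁻⁴ mol L⁻¹

At equilibrium, K_c = [B₂]² / ([L]·[E]²) = 4630.
(0.00224)² / ((0.00810)·([E])²) = 4630
[E]² = 1.34×10⁻⁷ ⇒ [E] = 3.66×10⁻⁴ mol L⁻¹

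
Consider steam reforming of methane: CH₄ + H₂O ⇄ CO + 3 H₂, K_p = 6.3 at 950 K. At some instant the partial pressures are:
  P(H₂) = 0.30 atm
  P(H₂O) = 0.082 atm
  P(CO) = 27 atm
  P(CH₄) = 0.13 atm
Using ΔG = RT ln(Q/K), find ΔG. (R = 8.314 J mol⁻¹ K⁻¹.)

Q_p = P(CO)·P(H₂)³ / (P(CH₄)·P(H₂O)) = (27)·(0.30)³ / ((0.13)·(0.082)) = 68.4
ΔG = RT ln(Q_p/K_p) = (8.314 J mol⁻¹ K⁻¹)(950 K) × ln(68.4/6.3)
   = (7.898 kJ/mol)(2.385) = 18.8 kJ/mol
ΔG > 0, so the forward reaction is non-spontaneous (proceeds in reverse).

ΔG = 18.8 kJ/mol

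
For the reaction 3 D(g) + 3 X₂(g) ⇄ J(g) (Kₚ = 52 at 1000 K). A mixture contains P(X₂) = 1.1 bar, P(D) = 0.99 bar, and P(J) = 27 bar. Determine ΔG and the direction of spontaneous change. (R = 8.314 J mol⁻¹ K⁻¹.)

ΔG = -7.58 kJ/mol; the forward reaction is spontaneous

Qₚ = P(J) / (P(D)³·P(X₂)³) = (27) / ((0.99)³·(1.1)³) = 20.9
ΔG = RT ln(Qₚ/Kₚ) = (8.314 J mol⁻¹ K⁻¹)(1000 K) × ln(20.9/52)
   = (8.314 kJ/mol)(-0.9115) = -7.58 kJ/mol
ΔG < 0, so the forward reaction is spontaneous (proceeds forward).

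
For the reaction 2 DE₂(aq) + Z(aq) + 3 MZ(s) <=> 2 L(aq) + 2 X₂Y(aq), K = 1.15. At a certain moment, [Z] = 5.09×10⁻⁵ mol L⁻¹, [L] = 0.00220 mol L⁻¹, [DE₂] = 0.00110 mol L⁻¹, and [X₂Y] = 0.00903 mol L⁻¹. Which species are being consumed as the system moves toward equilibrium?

L, X₂Y (products)

(MZ is a pure solid — omitted from Q.)
Q = [L]²·[X₂Y]² / ([DE₂]²·[Z]) = (0.00220)²·(0.00903)² / ((0.00110)²·(5.09×10⁻⁵)) = 6.41
Q = 6.41 > K = 1.15: net reverse reaction.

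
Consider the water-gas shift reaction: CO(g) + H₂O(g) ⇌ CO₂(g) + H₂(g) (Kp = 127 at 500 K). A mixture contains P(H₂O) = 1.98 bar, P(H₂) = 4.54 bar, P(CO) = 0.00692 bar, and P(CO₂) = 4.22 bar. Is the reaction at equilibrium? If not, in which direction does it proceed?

Qp = P(CO₂)·P(H₂) / (P(CO)·P(H₂O)) = (4.22)·(4.54) / ((0.00692)·(1.98)) = 1400
Qp = 1400 > Kp = 127, so the reverse reaction proceeds.

toward reactants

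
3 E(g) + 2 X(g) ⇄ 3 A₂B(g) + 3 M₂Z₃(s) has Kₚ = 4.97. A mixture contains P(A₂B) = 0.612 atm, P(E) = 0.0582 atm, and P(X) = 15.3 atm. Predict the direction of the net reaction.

no net change (already at equilibrium)

(M₂Z₃ is a pure solid — omitted from Qₚ.)
Qₚ = P(A₂B)³ / (P(E)³·P(X)²) = (0.612)³ / ((0.0582)³·(15.3)²) = 4.97
Qₚ = 4.97 = Kₚ, so the system is already at equilibrium.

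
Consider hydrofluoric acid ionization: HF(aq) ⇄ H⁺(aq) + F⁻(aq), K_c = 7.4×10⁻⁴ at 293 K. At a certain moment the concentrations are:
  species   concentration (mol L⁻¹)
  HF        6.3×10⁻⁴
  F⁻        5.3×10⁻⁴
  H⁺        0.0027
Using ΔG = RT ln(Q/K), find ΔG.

ΔG = 2.73 kJ/mol

Q_c = [H⁺]·[F⁻] / [HF] = (0.0027)·(5.3×10⁻⁴) / (6.3×10⁻⁴) = 0.00227
ΔG = RT ln(Q_c/K_c) = (8.314 J mol⁻¹ K⁻¹)(293 K) × ln(0.00227/7.4×10⁻⁴)
   = (2.436 kJ/mol)(1.121) = 2.73 kJ/mol
ΔG > 0, so the forward reaction is non-spontaneous (proceeds in reverse).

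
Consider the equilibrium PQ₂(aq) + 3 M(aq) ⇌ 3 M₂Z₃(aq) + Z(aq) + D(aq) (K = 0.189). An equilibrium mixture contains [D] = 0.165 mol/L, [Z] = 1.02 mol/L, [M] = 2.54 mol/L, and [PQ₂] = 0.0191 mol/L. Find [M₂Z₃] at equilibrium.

[M₂Z₃] = 0.706 mol/L

At equilibrium, K = [M₂Z₃]³·[Z]·[D] / ([PQ₂]·[M]³) = 0.189.
([M₂Z₃])³·(1.02)·(0.165) / ((0.0191)·(2.54)³) = 0.189
[M₂Z₃]³ = 0.351 ⇒ [M₂Z₃] = 0.706 mol/L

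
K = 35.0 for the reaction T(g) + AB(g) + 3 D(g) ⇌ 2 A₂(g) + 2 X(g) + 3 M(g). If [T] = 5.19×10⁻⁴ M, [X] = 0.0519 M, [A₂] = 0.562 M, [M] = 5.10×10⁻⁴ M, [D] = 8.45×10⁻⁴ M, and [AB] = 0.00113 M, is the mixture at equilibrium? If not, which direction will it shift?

no; Q > K, reaction proceeds in reverse

Q = [A₂]²·[X]²·[M]³ / ([T]·[AB]·[D]³) = (0.562)²·(0.0519)²·(5.10×10⁻⁴)³ / ((5.19×10⁻⁴)·(0.00113)·(8.45×10⁻⁴)³) = 319
Q = 319 > K = 35.0: net reverse reaction.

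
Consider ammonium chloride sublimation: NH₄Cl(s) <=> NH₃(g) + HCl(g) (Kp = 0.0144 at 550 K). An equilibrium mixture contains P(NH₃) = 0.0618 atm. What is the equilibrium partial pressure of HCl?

(NH₄Cl is a pure solid — omitted from Kp.)
At equilibrium, Kp = P(NH₃)·P(HCl) = 0.0144.
(0.0618)·(P(HCl)) = 0.0144
P(HCl) = 0.233 atm

P(HCl) = 0.233 atm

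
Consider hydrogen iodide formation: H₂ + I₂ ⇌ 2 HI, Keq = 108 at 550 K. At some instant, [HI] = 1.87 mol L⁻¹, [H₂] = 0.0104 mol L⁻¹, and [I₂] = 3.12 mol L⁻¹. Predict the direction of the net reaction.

Q = [HI]² / ([H₂]·[I₂]) = (1.87)² / ((0.0104)·(3.12)) = 108
Q = 108 = Keq, so the system is already at equilibrium.

no net change (already at equilibrium)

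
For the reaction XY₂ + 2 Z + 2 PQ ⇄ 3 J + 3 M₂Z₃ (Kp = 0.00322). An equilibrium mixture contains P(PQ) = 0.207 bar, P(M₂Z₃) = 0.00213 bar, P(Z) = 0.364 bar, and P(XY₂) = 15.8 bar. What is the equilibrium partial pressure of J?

P(J) = 31.0 bar

At equilibrium, Kp = P(J)³·P(M₂Z₃)³ / (P(XY₂)·P(Z)²·P(PQ)²) = 0.00322.
(P(J))³·(0.00213)³ / ((15.8)·(0.364)²·(0.207)²) = 0.00322
P(J)³ = 29900 ⇒ P(J) = 31.0 bar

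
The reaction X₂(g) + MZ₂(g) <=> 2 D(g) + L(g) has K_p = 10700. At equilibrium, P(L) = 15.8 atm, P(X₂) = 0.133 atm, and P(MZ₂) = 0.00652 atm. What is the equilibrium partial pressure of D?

P(D) = 0.766 atm

At equilibrium, K_p = P(D)²·P(L) / (P(X₂)·P(MZ₂)) = 10700.
(P(D))²·(15.8) / ((0.133)·(0.00652)) = 10700
P(D)² = 0.587 ⇒ P(D) = 0.766 atm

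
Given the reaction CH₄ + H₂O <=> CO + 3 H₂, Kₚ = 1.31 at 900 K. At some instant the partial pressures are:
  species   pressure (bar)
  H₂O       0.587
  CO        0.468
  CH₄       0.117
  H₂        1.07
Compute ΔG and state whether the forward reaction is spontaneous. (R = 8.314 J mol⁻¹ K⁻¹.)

ΔG = 13.9 kJ/mol; the forward reaction is non-spontaneous

Qₚ = P(CO)·P(H₂)³ / (P(CH₄)·P(H₂O)) = (0.468)·(1.07)³ / ((0.117)·(0.587)) = 8.35
ΔG = RT ln(Qₚ/Kₚ) = (8.314 J mol⁻¹ K⁻¹)(900 K) × ln(8.35/1.31)
   = (7.483 kJ/mol)(1.852) = 13.9 kJ/mol
ΔG > 0, so the forward reaction is non-spontaneous (proceeds in reverse).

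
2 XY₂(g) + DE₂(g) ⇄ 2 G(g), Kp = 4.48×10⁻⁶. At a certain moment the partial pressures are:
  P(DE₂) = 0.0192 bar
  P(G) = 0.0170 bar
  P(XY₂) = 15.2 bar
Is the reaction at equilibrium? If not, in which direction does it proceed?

Qp = P(G)² / (P(XY₂)²·P(DE₂)) = (0.0170)² / ((15.2)²·(0.0192)) = 6.51×10⁻⁵
Qp = 6.51×10⁻⁵ > Kp = 4.48×10⁻⁶, so the reverse reaction proceeds.

toward reactants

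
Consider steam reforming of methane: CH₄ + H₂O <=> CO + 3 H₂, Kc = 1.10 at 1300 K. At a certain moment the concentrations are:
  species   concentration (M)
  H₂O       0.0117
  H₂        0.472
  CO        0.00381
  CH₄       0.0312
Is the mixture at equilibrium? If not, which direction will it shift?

Qc = [CO]·[H₂]³ / ([CH₄]·[H₂O]) = (0.00381)·(0.472)³ / ((0.0312)·(0.0117)) = 1.10
Qc = 1.10 = Kc; the system is at equilibrium.

yes, at equilibrium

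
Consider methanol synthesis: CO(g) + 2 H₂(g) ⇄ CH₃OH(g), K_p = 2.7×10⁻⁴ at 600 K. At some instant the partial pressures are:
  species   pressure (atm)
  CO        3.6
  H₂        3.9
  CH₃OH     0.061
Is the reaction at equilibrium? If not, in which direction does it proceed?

Q_p = P(CH₃OH) / (P(CO)·P(H₂)²) = (0.061) / ((3.6)·(3.9)²) = 0.0011
Q_p = 0.0011 > K_p = 2.7×10⁻⁴, so the reverse reaction proceeds.

reverse (toward reactants)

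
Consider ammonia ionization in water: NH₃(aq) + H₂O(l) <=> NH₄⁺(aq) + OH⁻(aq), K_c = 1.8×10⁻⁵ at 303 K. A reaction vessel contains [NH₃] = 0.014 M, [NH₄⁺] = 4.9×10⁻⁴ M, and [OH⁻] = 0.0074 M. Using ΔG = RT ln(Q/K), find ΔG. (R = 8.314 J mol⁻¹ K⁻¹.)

ΔG = 6.72 kJ/mol

(H₂O is a pure liquid — omitted from Q_c.)
Q_c = [NH₄⁺]·[OH⁻] / [NH₃] = (4.9×10⁻⁴)·(0.0074) / (0.014) = 2.59×10⁻⁴
ΔG = RT ln(Q_c/K_c) = (8.314 J mol⁻¹ K⁻¹)(303 K) × ln(2.59×10⁻⁴/1.8×10⁻⁵)
   = (2.519 kJ/mol)(2.666) = 6.72 kJ/mol
ΔG > 0, so the forward reaction is non-spontaneous (proceeds in reverse).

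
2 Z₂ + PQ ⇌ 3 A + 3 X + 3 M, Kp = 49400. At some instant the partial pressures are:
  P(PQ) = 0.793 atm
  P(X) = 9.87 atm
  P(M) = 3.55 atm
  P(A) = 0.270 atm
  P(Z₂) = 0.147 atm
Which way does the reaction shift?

at equilibrium

Qp = P(A)³·P(X)³·P(M)³ / (P(Z₂)²·P(PQ)) = (0.270)³·(9.87)³·(3.55)³ / ((0.147)²·(0.793)) = 49400
Qp = 49400 = Kp, so the system is already at equilibrium.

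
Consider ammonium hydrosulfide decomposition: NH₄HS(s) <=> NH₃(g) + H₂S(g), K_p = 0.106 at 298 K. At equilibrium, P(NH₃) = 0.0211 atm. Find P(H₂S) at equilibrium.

P(H₂S) = 5.02 atm

(NH₄HS is a pure solid — omitted from K_p.)
At equilibrium, K_p = P(NH₃)·P(H₂S) = 0.106.
(0.0211)·(P(H₂S)) = 0.106
P(H₂S) = 5.02 atm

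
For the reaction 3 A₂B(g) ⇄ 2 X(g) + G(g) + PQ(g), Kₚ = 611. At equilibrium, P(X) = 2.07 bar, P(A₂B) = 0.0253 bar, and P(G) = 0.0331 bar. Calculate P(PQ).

P(PQ) = 0.0698 bar

At equilibrium, Kₚ = P(X)²·P(G)·P(PQ) / P(A₂B)³ = 611.
(2.07)²·(0.0331)·(P(PQ)) / (0.0253)³ = 611
P(PQ) = 0.0698 bar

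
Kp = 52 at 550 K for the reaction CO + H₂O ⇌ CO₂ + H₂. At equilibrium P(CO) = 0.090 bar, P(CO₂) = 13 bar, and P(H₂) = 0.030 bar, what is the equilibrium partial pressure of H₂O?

P(H₂O) = 0.083 bar

At equilibrium, Kp = P(CO₂)·P(H₂) / (P(CO)·P(H₂O)) = 52.
(13)·(0.030) / ((0.090)·(P(H₂O))) = 52
P(H₂O) = 0.0833 = 0.083 bar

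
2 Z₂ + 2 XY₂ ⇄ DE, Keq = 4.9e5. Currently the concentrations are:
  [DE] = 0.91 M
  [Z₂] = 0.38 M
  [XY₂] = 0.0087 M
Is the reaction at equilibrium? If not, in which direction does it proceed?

to the right

Q = [DE] / ([Z₂]²·[XY₂]²) = (0.91) / ((0.38)²·(0.0087)²) = 83000
Q = 83000 < Keq = 4.9e5, so the forward reaction proceeds.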